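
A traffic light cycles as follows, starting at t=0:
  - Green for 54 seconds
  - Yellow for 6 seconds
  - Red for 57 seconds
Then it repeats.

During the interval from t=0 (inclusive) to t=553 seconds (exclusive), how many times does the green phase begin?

Answer: 5

Derivation:
Cycle = 54+6+57 = 117s
green phase starts at t = k*117 + 0 for k=0,1,2,...
Need k*117+0 < 553 → k < 4.726
k ∈ {0, ..., 4} → 5 starts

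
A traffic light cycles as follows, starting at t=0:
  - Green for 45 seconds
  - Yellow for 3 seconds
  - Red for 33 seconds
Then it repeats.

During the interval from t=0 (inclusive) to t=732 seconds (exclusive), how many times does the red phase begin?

Answer: 9

Derivation:
Cycle = 45+3+33 = 81s
red phase starts at t = k*81 + 48 for k=0,1,2,...
Need k*81+48 < 732 → k < 8.444
k ∈ {0, ..., 8} → 9 starts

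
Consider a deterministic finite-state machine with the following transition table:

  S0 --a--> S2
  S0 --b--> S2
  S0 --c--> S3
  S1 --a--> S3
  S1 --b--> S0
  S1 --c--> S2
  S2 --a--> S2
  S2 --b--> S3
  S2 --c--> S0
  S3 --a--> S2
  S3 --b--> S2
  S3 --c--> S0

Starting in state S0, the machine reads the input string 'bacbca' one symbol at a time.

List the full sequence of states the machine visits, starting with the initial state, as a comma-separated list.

Answer: S0, S2, S2, S0, S2, S0, S2

Derivation:
Start: S0
  read 'b': S0 --b--> S2
  read 'a': S2 --a--> S2
  read 'c': S2 --c--> S0
  read 'b': S0 --b--> S2
  read 'c': S2 --c--> S0
  read 'a': S0 --a--> S2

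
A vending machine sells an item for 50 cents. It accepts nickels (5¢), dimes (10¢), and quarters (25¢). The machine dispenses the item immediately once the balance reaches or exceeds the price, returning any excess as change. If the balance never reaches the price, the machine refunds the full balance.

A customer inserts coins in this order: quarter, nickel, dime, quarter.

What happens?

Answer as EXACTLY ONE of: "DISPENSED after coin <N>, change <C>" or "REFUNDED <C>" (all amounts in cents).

Price: 50¢
Coin 1 (quarter, 25¢): balance = 25¢
Coin 2 (nickel, 5¢): balance = 30¢
Coin 3 (dime, 10¢): balance = 40¢
Coin 4 (quarter, 25¢): balance = 65¢
  → balance >= price → DISPENSE, change = 65 - 50 = 15¢

Answer: DISPENSED after coin 4, change 15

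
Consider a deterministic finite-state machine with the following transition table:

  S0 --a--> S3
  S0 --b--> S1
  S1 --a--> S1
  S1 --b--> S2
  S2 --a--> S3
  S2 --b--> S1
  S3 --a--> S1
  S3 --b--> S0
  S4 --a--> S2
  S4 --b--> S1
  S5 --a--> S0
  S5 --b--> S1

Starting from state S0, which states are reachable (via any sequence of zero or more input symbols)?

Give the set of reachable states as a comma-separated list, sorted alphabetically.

BFS from S0:
  visit S0: S0--a-->S3 (new), S0--b-->S1 (new)
  visit S3: S3--a-->S1 (seen), S3--b-->S0 (seen)
  visit S1: S1--a-->S1 (seen), S1--b-->S2 (new)
  visit S2: S2--a-->S3 (seen), S2--b-->S1 (seen)

Answer: S0, S1, S2, S3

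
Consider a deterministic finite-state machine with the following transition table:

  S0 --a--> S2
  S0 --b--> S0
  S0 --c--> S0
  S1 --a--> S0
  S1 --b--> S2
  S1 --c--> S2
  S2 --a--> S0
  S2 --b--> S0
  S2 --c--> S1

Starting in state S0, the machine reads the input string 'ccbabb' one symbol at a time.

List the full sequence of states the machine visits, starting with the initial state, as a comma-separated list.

Start: S0
  read 'c': S0 --c--> S0
  read 'c': S0 --c--> S0
  read 'b': S0 --b--> S0
  read 'a': S0 --a--> S2
  read 'b': S2 --b--> S0
  read 'b': S0 --b--> S0

Answer: S0, S0, S0, S0, S2, S0, S0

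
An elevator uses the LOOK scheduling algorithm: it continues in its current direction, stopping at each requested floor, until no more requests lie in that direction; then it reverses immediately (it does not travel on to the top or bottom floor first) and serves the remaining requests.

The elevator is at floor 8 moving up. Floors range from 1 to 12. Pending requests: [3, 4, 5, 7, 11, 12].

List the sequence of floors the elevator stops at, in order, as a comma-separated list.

Answer: 11, 12, 7, 5, 4, 3

Derivation:
Current: 8, moving UP
Serve above first (ascending): [11, 12]
Then reverse, serve below (descending): [7, 5, 4, 3]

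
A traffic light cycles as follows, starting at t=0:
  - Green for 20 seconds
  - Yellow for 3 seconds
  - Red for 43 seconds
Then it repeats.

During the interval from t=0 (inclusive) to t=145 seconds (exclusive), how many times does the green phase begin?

Answer: 3

Derivation:
Cycle = 20+3+43 = 66s
green phase starts at t = k*66 + 0 for k=0,1,2,...
Need k*66+0 < 145 → k < 2.197
k ∈ {0, ..., 2} → 3 starts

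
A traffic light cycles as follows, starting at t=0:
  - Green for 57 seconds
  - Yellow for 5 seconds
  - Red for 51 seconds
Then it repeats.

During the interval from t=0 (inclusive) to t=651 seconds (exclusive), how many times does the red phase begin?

Answer: 6

Derivation:
Cycle = 57+5+51 = 113s
red phase starts at t = k*113 + 62 for k=0,1,2,...
Need k*113+62 < 651 → k < 5.212
k ∈ {0, ..., 5} → 6 starts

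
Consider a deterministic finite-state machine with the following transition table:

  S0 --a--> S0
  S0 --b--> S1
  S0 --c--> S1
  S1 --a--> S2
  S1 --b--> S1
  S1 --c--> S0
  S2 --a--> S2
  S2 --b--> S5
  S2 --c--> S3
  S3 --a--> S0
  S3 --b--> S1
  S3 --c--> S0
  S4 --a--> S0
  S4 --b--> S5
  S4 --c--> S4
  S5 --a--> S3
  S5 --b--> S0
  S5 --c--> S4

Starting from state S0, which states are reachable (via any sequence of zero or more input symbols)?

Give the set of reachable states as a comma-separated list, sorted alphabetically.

BFS from S0:
  visit S0: S0--a-->S0 (seen), S0--b-->S1 (new), S0--c-->S1 (seen)
  visit S1: S1--a-->S2 (new), S1--b-->S1 (seen), S1--c-->S0 (seen)
  visit S2: S2--a-->S2 (seen), S2--b-->S5 (new), S2--c-->S3 (new)
  visit S5: S5--a-->S3 (seen), S5--b-->S0 (seen), S5--c-->S4 (new)
  visit S3: S3--a-->S0 (seen), S3--b-->S1 (seen), S3--c-->S0 (seen)
  visit S4: S4--a-->S0 (seen), S4--b-->S5 (seen), S4--c-->S4 (seen)

Answer: S0, S1, S2, S3, S4, S5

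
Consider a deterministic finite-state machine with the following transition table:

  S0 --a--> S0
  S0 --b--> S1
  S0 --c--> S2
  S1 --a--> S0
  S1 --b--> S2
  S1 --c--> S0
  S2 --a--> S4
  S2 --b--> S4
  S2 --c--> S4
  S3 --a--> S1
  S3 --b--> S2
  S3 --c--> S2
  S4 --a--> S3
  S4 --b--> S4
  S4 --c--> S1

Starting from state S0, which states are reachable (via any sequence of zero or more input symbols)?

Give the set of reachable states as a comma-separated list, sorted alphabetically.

BFS from S0:
  visit S0: S0--a-->S0 (seen), S0--b-->S1 (new), S0--c-->S2 (new)
  visit S1: S1--a-->S0 (seen), S1--b-->S2 (seen), S1--c-->S0 (seen)
  visit S2: S2--a-->S4 (new), S2--b-->S4 (seen), S2--c-->S4 (seen)
  visit S4: S4--a-->S3 (new), S4--b-->S4 (seen), S4--c-->S1 (seen)
  visit S3: S3--a-->S1 (seen), S3--b-->S2 (seen), S3--c-->S2 (seen)

Answer: S0, S1, S2, S3, S4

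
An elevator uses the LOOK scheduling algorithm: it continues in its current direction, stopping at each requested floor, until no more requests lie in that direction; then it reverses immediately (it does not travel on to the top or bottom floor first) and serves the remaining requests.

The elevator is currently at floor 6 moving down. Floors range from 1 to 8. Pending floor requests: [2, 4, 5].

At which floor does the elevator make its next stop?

Answer: 5

Derivation:
Current floor: 6, direction: down
Requests above: []
Requests below: [2, 4, 5]
Moving down and requests lie below → nearest below is max([2, 4, 5]) = 5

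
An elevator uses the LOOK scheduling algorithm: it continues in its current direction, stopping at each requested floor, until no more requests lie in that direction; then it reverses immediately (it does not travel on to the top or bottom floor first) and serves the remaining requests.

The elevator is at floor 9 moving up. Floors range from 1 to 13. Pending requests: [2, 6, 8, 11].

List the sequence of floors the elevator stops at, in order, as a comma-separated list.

Answer: 11, 8, 6, 2

Derivation:
Current: 9, moving UP
Serve above first (ascending): [11]
Then reverse, serve below (descending): [8, 6, 2]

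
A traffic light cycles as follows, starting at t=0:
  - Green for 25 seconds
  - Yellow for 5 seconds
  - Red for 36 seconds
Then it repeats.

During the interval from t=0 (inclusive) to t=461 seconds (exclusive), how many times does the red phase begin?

Answer: 7

Derivation:
Cycle = 25+5+36 = 66s
red phase starts at t = k*66 + 30 for k=0,1,2,...
Need k*66+30 < 461 → k < 6.530
k ∈ {0, ..., 6} → 7 starts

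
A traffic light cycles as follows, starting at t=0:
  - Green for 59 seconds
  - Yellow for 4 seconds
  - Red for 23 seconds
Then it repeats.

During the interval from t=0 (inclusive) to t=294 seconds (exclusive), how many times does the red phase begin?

Answer: 3

Derivation:
Cycle = 59+4+23 = 86s
red phase starts at t = k*86 + 63 for k=0,1,2,...
Need k*86+63 < 294 → k < 2.686
k ∈ {0, ..., 2} → 3 starts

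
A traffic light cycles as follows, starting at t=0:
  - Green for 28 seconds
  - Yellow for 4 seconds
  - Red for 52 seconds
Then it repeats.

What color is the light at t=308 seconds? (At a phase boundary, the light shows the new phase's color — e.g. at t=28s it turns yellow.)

Cycle length = 28 + 4 + 52 = 84s
t = 308, phase_t = 308 mod 84 = 56
56 >= 32 → RED

Answer: red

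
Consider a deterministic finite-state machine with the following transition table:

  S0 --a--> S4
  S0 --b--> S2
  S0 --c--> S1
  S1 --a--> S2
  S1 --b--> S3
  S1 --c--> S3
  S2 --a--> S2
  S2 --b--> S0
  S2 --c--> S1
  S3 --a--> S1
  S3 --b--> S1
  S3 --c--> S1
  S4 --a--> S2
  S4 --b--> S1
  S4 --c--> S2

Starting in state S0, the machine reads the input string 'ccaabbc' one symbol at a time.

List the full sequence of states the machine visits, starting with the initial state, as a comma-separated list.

Start: S0
  read 'c': S0 --c--> S1
  read 'c': S1 --c--> S3
  read 'a': S3 --a--> S1
  read 'a': S1 --a--> S2
  read 'b': S2 --b--> S0
  read 'b': S0 --b--> S2
  read 'c': S2 --c--> S1

Answer: S0, S1, S3, S1, S2, S0, S2, S1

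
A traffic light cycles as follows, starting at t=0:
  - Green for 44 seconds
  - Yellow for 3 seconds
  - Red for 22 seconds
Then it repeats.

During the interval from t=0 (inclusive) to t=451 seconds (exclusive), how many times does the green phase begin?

Answer: 7

Derivation:
Cycle = 44+3+22 = 69s
green phase starts at t = k*69 + 0 for k=0,1,2,...
Need k*69+0 < 451 → k < 6.536
k ∈ {0, ..., 6} → 7 starts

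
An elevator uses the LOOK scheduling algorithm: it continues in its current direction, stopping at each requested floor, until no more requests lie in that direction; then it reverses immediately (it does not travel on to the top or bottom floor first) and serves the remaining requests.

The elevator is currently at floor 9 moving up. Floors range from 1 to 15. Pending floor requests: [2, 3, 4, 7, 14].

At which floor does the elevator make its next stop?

Current floor: 9, direction: up
Requests above: [14]
Requests below: [2, 3, 4, 7]
Moving up and requests lie above → nearest above is min([14]) = 14

Answer: 14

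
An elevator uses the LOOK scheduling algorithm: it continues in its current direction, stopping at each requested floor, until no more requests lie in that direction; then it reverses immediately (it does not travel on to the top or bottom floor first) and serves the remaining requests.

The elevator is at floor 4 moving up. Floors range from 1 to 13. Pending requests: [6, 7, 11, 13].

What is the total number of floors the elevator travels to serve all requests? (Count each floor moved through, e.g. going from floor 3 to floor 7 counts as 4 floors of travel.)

Start at floor 4 moving up, LOOK stop order: [6, 7, 11, 13]
  4 → 6: |6-4| = 2, total = 2
  6 → 7: |7-6| = 1, total = 3
  7 → 11: |11-7| = 4, total = 7
  11 → 13: |13-11| = 2, total = 9

Answer: 9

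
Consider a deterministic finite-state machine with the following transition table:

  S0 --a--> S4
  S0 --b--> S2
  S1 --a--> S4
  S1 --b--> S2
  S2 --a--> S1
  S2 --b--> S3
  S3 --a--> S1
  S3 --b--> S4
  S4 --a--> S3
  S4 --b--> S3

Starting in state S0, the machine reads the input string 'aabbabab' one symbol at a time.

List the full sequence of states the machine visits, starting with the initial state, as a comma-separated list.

Start: S0
  read 'a': S0 --a--> S4
  read 'a': S4 --a--> S3
  read 'b': S3 --b--> S4
  read 'b': S4 --b--> S3
  read 'a': S3 --a--> S1
  read 'b': S1 --b--> S2
  read 'a': S2 --a--> S1
  read 'b': S1 --b--> S2

Answer: S0, S4, S3, S4, S3, S1, S2, S1, S2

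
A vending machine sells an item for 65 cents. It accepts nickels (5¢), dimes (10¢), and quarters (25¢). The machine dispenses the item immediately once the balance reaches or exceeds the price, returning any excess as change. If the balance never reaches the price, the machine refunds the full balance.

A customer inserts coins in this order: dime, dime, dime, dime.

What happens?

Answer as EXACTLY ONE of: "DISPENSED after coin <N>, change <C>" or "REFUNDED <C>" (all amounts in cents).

Price: 65¢
Coin 1 (dime, 10¢): balance = 10¢
Coin 2 (dime, 10¢): balance = 20¢
Coin 3 (dime, 10¢): balance = 30¢
Coin 4 (dime, 10¢): balance = 40¢
All coins inserted, balance 40¢ < price 65¢ → REFUND 40¢

Answer: REFUNDED 40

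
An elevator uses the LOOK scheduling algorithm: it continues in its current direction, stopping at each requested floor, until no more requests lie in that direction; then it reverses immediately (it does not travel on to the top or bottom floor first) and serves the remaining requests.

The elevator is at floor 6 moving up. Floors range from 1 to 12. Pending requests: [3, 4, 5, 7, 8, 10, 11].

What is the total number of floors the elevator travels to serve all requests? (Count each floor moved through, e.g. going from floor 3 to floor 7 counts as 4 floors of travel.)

Start at floor 6 moving up, LOOK stop order: [7, 8, 10, 11, 5, 4, 3]
  6 → 7: |7-6| = 1, total = 1
  7 → 8: |8-7| = 1, total = 2
  8 → 10: |10-8| = 2, total = 4
  10 → 11: |11-10| = 1, total = 5
  11 → 5: |5-11| = 6, total = 11
  5 → 4: |4-5| = 1, total = 12
  4 → 3: |3-4| = 1, total = 13

Answer: 13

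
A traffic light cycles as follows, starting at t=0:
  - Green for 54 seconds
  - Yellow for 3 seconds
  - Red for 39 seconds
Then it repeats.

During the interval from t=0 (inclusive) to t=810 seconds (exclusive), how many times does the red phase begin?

Cycle = 54+3+39 = 96s
red phase starts at t = k*96 + 57 for k=0,1,2,...
Need k*96+57 < 810 → k < 7.844
k ∈ {0, ..., 7} → 8 starts

Answer: 8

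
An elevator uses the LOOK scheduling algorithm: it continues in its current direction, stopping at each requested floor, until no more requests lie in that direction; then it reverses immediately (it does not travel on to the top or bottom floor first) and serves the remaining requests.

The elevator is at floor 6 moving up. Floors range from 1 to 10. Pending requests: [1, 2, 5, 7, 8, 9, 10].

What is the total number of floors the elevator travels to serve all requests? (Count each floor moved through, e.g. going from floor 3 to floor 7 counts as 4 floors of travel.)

Answer: 13

Derivation:
Start at floor 6 moving up, LOOK stop order: [7, 8, 9, 10, 5, 2, 1]
  6 → 7: |7-6| = 1, total = 1
  7 → 8: |8-7| = 1, total = 2
  8 → 9: |9-8| = 1, total = 3
  9 → 10: |10-9| = 1, total = 4
  10 → 5: |5-10| = 5, total = 9
  5 → 2: |2-5| = 3, total = 12
  2 → 1: |1-2| = 1, total = 13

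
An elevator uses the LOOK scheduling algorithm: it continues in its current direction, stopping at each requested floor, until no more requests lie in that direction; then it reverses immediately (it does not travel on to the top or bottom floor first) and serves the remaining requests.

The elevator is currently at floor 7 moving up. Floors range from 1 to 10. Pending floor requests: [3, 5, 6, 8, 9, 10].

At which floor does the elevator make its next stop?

Current floor: 7, direction: up
Requests above: [8, 9, 10]
Requests below: [3, 5, 6]
Moving up and requests lie above → nearest above is min([8, 9, 10]) = 8

Answer: 8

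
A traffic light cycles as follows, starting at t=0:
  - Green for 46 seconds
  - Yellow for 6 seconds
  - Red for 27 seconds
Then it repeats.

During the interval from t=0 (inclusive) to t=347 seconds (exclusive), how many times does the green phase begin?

Cycle = 46+6+27 = 79s
green phase starts at t = k*79 + 0 for k=0,1,2,...
Need k*79+0 < 347 → k < 4.392
k ∈ {0, ..., 4} → 5 starts

Answer: 5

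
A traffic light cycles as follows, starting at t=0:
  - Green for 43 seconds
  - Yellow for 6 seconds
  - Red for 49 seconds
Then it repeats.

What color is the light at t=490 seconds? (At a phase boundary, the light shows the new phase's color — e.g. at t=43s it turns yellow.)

Cycle length = 43 + 6 + 49 = 98s
t = 490, phase_t = 490 mod 98 = 0
0 < 43 (green end) → GREEN

Answer: green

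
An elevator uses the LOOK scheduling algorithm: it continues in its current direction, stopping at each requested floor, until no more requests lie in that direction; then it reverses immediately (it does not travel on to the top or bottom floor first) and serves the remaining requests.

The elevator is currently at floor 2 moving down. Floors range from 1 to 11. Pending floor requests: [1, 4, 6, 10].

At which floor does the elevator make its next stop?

Current floor: 2, direction: down
Requests above: [4, 6, 10]
Requests below: [1]
Moving down and requests lie below → nearest below is max([1]) = 1

Answer: 1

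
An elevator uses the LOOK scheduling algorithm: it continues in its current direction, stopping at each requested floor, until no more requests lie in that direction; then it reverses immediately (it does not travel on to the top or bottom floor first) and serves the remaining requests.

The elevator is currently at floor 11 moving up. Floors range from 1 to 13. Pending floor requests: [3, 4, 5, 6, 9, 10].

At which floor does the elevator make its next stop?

Current floor: 11, direction: up
Requests above: []
Requests below: [3, 4, 5, 6, 9, 10]
Moving up but no requests above → reverse; nearest below is max([3, 4, 5, 6, 9, 10]) = 10

Answer: 10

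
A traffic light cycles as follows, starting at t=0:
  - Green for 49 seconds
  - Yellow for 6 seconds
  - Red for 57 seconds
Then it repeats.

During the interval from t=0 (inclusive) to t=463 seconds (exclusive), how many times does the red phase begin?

Cycle = 49+6+57 = 112s
red phase starts at t = k*112 + 55 for k=0,1,2,...
Need k*112+55 < 463 → k < 3.643
k ∈ {0, ..., 3} → 4 starts

Answer: 4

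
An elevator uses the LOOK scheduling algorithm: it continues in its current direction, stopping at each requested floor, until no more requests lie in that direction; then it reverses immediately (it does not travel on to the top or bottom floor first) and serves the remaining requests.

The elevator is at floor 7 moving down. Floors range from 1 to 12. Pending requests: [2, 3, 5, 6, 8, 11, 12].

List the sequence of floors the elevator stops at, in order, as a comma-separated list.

Current: 7, moving DOWN
Serve below first (descending): [6, 5, 3, 2]
Then reverse, serve above (ascending): [8, 11, 12]

Answer: 6, 5, 3, 2, 8, 11, 12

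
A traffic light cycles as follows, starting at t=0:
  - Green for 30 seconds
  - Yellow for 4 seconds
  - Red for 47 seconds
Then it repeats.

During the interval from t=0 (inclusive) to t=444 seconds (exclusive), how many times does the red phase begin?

Answer: 6

Derivation:
Cycle = 30+4+47 = 81s
red phase starts at t = k*81 + 34 for k=0,1,2,...
Need k*81+34 < 444 → k < 5.062
k ∈ {0, ..., 5} → 6 starts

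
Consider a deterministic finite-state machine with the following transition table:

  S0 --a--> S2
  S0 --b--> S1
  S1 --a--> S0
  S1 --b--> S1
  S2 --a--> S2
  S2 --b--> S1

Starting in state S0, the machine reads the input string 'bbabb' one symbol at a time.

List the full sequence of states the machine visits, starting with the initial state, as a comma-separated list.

Start: S0
  read 'b': S0 --b--> S1
  read 'b': S1 --b--> S1
  read 'a': S1 --a--> S0
  read 'b': S0 --b--> S1
  read 'b': S1 --b--> S1

Answer: S0, S1, S1, S0, S1, S1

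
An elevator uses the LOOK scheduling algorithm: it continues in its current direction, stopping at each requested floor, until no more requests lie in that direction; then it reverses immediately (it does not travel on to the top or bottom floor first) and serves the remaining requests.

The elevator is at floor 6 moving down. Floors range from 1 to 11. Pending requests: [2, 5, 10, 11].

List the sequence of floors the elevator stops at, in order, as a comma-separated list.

Current: 6, moving DOWN
Serve below first (descending): [5, 2]
Then reverse, serve above (ascending): [10, 11]

Answer: 5, 2, 10, 11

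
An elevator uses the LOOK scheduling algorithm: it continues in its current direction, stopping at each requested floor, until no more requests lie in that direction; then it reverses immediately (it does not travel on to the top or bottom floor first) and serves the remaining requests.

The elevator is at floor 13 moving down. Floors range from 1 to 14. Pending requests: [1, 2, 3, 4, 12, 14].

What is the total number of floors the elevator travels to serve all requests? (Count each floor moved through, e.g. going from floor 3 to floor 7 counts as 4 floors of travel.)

Start at floor 13 moving down, LOOK stop order: [12, 4, 3, 2, 1, 14]
  13 → 12: |12-13| = 1, total = 1
  12 → 4: |4-12| = 8, total = 9
  4 → 3: |3-4| = 1, total = 10
  3 → 2: |2-3| = 1, total = 11
  2 → 1: |1-2| = 1, total = 12
  1 → 14: |14-1| = 13, total = 25

Answer: 25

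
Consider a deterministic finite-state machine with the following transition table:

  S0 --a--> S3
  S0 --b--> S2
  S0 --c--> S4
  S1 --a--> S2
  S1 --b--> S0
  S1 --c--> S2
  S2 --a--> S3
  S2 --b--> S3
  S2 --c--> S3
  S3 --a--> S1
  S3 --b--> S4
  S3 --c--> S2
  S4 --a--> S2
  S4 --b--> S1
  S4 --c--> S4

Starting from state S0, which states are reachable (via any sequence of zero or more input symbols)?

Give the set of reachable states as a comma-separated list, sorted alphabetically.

Answer: S0, S1, S2, S3, S4

Derivation:
BFS from S0:
  visit S0: S0--a-->S3 (new), S0--b-->S2 (new), S0--c-->S4 (new)
  visit S3: S3--a-->S1 (new), S3--b-->S4 (seen), S3--c-->S2 (seen)
  visit S2: S2--a-->S3 (seen), S2--b-->S3 (seen), S2--c-->S3 (seen)
  visit S4: S4--a-->S2 (seen), S4--b-->S1 (seen), S4--c-->S4 (seen)
  visit S1: S1--a-->S2 (seen), S1--b-->S0 (seen), S1--c-->S2 (seen)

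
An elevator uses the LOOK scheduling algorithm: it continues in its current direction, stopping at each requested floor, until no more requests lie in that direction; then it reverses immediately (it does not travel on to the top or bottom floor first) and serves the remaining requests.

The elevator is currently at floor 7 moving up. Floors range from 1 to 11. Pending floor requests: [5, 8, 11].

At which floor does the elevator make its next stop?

Answer: 8

Derivation:
Current floor: 7, direction: up
Requests above: [8, 11]
Requests below: [5]
Moving up and requests lie above → nearest above is min([8, 11]) = 8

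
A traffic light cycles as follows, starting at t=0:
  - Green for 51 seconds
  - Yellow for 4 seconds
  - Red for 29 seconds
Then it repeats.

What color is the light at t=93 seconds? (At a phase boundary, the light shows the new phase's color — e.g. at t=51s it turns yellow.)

Answer: green

Derivation:
Cycle length = 51 + 4 + 29 = 84s
t = 93, phase_t = 93 mod 84 = 9
9 < 51 (green end) → GREEN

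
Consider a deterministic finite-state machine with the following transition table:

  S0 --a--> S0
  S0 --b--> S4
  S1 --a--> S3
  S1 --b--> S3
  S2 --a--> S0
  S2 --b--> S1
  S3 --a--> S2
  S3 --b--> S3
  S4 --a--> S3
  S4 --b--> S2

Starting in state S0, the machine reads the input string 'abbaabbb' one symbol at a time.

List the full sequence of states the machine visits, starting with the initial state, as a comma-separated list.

Start: S0
  read 'a': S0 --a--> S0
  read 'b': S0 --b--> S4
  read 'b': S4 --b--> S2
  read 'a': S2 --a--> S0
  read 'a': S0 --a--> S0
  read 'b': S0 --b--> S4
  read 'b': S4 --b--> S2
  read 'b': S2 --b--> S1

Answer: S0, S0, S4, S2, S0, S0, S4, S2, S1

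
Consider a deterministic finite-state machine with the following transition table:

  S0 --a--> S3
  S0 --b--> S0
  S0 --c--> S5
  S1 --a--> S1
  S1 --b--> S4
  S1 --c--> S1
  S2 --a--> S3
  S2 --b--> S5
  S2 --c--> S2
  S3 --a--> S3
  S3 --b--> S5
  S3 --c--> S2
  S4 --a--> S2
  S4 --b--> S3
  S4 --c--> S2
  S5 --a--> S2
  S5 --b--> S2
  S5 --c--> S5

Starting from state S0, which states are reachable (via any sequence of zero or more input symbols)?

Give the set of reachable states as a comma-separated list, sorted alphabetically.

BFS from S0:
  visit S0: S0--a-->S3 (new), S0--b-->S0 (seen), S0--c-->S5 (new)
  visit S3: S3--a-->S3 (seen), S3--b-->S5 (seen), S3--c-->S2 (new)
  visit S5: S5--a-->S2 (seen), S5--b-->S2 (seen), S5--c-->S5 (seen)
  visit S2: S2--a-->S3 (seen), S2--b-->S5 (seen), S2--c-->S2 (seen)

Answer: S0, S2, S3, S5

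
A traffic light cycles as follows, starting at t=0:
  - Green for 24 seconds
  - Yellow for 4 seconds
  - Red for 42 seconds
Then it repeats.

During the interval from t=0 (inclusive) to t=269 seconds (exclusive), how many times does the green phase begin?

Cycle = 24+4+42 = 70s
green phase starts at t = k*70 + 0 for k=0,1,2,...
Need k*70+0 < 269 → k < 3.843
k ∈ {0, ..., 3} → 4 starts

Answer: 4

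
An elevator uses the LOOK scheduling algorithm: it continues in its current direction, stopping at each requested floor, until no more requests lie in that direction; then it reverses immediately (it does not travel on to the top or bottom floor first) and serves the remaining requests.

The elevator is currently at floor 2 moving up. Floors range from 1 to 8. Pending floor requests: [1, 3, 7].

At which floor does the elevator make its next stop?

Current floor: 2, direction: up
Requests above: [3, 7]
Requests below: [1]
Moving up and requests lie above → nearest above is min([3, 7]) = 3

Answer: 3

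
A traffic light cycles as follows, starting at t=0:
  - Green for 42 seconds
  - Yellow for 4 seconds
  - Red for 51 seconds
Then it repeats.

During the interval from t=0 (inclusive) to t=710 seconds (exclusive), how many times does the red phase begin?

Cycle = 42+4+51 = 97s
red phase starts at t = k*97 + 46 for k=0,1,2,...
Need k*97+46 < 710 → k < 6.845
k ∈ {0, ..., 6} → 7 starts

Answer: 7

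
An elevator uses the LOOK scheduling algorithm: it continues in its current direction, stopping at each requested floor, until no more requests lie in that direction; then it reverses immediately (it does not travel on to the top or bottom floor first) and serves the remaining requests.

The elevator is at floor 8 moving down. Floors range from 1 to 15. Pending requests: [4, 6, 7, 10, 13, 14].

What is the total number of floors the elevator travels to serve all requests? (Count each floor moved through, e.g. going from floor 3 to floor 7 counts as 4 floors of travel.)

Start at floor 8 moving down, LOOK stop order: [7, 6, 4, 10, 13, 14]
  8 → 7: |7-8| = 1, total = 1
  7 → 6: |6-7| = 1, total = 2
  6 → 4: |4-6| = 2, total = 4
  4 → 10: |10-4| = 6, total = 10
  10 → 13: |13-10| = 3, total = 13
  13 → 14: |14-13| = 1, total = 14

Answer: 14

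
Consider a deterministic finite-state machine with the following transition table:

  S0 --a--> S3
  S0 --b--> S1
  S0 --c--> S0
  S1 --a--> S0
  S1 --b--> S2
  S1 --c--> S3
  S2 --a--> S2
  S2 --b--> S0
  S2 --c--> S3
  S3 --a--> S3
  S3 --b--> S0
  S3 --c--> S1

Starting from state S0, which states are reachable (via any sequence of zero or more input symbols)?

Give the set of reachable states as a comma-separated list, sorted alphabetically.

BFS from S0:
  visit S0: S0--a-->S3 (new), S0--b-->S1 (new), S0--c-->S0 (seen)
  visit S3: S3--a-->S3 (seen), S3--b-->S0 (seen), S3--c-->S1 (seen)
  visit S1: S1--a-->S0 (seen), S1--b-->S2 (new), S1--c-->S3 (seen)
  visit S2: S2--a-->S2 (seen), S2--b-->S0 (seen), S2--c-->S3 (seen)

Answer: S0, S1, S2, S3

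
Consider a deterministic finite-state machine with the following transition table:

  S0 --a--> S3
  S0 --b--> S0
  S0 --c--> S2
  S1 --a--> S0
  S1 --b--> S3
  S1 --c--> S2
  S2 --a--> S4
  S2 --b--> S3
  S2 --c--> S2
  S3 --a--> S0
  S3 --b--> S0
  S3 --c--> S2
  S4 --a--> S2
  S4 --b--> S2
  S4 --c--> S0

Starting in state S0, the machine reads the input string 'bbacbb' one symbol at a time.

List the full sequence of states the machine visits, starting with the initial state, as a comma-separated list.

Start: S0
  read 'b': S0 --b--> S0
  read 'b': S0 --b--> S0
  read 'a': S0 --a--> S3
  read 'c': S3 --c--> S2
  read 'b': S2 --b--> S3
  read 'b': S3 --b--> S0

Answer: S0, S0, S0, S3, S2, S3, S0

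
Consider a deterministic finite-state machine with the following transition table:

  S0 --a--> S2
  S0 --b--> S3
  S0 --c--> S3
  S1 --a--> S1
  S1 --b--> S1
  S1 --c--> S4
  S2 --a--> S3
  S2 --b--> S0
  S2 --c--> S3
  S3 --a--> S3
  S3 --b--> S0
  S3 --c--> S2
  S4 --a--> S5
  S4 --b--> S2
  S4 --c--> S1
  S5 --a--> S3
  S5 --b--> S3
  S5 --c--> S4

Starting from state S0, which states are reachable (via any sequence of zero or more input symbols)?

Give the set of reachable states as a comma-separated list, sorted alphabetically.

Answer: S0, S2, S3

Derivation:
BFS from S0:
  visit S0: S0--a-->S2 (new), S0--b-->S3 (new), S0--c-->S3 (seen)
  visit S2: S2--a-->S3 (seen), S2--b-->S0 (seen), S2--c-->S3 (seen)
  visit S3: S3--a-->S3 (seen), S3--b-->S0 (seen), S3--c-->S2 (seen)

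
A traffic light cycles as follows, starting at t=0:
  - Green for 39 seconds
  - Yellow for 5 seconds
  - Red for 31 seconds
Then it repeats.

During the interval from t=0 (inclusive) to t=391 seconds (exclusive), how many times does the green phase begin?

Cycle = 39+5+31 = 75s
green phase starts at t = k*75 + 0 for k=0,1,2,...
Need k*75+0 < 391 → k < 5.213
k ∈ {0, ..., 5} → 6 starts

Answer: 6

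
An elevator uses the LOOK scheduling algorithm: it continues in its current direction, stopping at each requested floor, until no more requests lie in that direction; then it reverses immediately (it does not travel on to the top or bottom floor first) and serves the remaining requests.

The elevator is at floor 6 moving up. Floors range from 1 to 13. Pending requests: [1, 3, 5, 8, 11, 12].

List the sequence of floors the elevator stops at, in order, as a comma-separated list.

Current: 6, moving UP
Serve above first (ascending): [8, 11, 12]
Then reverse, serve below (descending): [5, 3, 1]

Answer: 8, 11, 12, 5, 3, 1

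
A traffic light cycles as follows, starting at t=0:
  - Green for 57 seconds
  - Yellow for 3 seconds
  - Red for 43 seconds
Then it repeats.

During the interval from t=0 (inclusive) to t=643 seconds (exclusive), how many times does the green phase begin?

Cycle = 57+3+43 = 103s
green phase starts at t = k*103 + 0 for k=0,1,2,...
Need k*103+0 < 643 → k < 6.243
k ∈ {0, ..., 6} → 7 starts

Answer: 7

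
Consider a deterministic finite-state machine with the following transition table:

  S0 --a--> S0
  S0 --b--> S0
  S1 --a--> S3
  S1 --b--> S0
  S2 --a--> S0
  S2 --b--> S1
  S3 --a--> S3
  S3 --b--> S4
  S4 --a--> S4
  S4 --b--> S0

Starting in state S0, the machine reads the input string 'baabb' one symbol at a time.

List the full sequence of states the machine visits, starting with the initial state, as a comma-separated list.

Answer: S0, S0, S0, S0, S0, S0

Derivation:
Start: S0
  read 'b': S0 --b--> S0
  read 'a': S0 --a--> S0
  read 'a': S0 --a--> S0
  read 'b': S0 --b--> S0
  read 'b': S0 --b--> S0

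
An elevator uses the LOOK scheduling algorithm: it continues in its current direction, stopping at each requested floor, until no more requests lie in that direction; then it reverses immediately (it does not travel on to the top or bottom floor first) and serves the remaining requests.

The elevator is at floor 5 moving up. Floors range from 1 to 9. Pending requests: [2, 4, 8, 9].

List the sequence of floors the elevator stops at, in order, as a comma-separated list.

Current: 5, moving UP
Serve above first (ascending): [8, 9]
Then reverse, serve below (descending): [4, 2]

Answer: 8, 9, 4, 2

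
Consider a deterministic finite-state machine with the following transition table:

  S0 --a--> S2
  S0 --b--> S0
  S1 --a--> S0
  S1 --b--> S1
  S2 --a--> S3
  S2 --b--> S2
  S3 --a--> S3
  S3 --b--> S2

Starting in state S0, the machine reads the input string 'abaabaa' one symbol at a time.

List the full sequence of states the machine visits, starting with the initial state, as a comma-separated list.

Answer: S0, S2, S2, S3, S3, S2, S3, S3

Derivation:
Start: S0
  read 'a': S0 --a--> S2
  read 'b': S2 --b--> S2
  read 'a': S2 --a--> S3
  read 'a': S3 --a--> S3
  read 'b': S3 --b--> S2
  read 'a': S2 --a--> S3
  read 'a': S3 --a--> S3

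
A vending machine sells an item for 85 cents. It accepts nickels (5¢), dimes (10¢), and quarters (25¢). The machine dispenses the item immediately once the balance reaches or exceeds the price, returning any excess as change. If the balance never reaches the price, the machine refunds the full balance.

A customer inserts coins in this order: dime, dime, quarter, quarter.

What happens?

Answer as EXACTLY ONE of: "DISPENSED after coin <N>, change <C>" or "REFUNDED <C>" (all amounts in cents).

Price: 85¢
Coin 1 (dime, 10¢): balance = 10¢
Coin 2 (dime, 10¢): balance = 20¢
Coin 3 (quarter, 25¢): balance = 45¢
Coin 4 (quarter, 25¢): balance = 70¢
All coins inserted, balance 70¢ < price 85¢ → REFUND 70¢

Answer: REFUNDED 70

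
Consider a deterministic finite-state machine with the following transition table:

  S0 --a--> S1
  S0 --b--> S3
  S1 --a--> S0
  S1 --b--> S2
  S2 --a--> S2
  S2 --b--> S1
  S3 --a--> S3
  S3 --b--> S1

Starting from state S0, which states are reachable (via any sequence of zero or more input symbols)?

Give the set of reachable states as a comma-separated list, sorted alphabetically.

Answer: S0, S1, S2, S3

Derivation:
BFS from S0:
  visit S0: S0--a-->S1 (new), S0--b-->S3 (new)
  visit S1: S1--a-->S0 (seen), S1--b-->S2 (new)
  visit S3: S3--a-->S3 (seen), S3--b-->S1 (seen)
  visit S2: S2--a-->S2 (seen), S2--b-->S1 (seen)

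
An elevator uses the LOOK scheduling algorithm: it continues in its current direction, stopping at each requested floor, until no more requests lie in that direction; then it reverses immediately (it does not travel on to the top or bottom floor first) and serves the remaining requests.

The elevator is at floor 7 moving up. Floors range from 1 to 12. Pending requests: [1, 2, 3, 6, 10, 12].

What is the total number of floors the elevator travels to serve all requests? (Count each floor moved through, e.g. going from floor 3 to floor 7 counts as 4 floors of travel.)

Start at floor 7 moving up, LOOK stop order: [10, 12, 6, 3, 2, 1]
  7 → 10: |10-7| = 3, total = 3
  10 → 12: |12-10| = 2, total = 5
  12 → 6: |6-12| = 6, total = 11
  6 → 3: |3-6| = 3, total = 14
  3 → 2: |2-3| = 1, total = 15
  2 → 1: |1-2| = 1, total = 16

Answer: 16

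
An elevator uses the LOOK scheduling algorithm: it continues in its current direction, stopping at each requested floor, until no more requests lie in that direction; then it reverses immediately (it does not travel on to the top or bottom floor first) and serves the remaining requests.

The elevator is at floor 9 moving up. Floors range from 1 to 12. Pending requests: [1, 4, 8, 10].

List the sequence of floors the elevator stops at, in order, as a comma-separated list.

Answer: 10, 8, 4, 1

Derivation:
Current: 9, moving UP
Serve above first (ascending): [10]
Then reverse, serve below (descending): [8, 4, 1]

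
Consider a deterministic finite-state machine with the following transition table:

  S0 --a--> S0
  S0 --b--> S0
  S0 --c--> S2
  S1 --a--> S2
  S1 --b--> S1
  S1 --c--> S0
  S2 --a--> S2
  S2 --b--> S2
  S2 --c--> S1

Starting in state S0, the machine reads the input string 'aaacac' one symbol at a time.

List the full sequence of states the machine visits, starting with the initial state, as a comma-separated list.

Start: S0
  read 'a': S0 --a--> S0
  read 'a': S0 --a--> S0
  read 'a': S0 --a--> S0
  read 'c': S0 --c--> S2
  read 'a': S2 --a--> S2
  read 'c': S2 --c--> S1

Answer: S0, S0, S0, S0, S2, S2, S1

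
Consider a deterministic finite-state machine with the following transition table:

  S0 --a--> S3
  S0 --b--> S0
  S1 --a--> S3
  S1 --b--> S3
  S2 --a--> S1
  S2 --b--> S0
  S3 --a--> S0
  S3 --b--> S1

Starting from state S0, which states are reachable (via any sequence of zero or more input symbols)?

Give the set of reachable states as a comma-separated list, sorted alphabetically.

BFS from S0:
  visit S0: S0--a-->S3 (new), S0--b-->S0 (seen)
  visit S3: S3--a-->S0 (seen), S3--b-->S1 (new)
  visit S1: S1--a-->S3 (seen), S1--b-->S3 (seen)

Answer: S0, S1, S3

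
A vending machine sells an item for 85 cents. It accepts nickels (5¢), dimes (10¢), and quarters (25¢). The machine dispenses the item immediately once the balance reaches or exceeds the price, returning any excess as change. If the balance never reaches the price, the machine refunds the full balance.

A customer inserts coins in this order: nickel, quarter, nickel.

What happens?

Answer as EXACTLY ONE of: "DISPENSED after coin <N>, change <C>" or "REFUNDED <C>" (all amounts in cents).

Price: 85¢
Coin 1 (nickel, 5¢): balance = 5¢
Coin 2 (quarter, 25¢): balance = 30¢
Coin 3 (nickel, 5¢): balance = 35¢
All coins inserted, balance 35¢ < price 85¢ → REFUND 35¢

Answer: REFUNDED 35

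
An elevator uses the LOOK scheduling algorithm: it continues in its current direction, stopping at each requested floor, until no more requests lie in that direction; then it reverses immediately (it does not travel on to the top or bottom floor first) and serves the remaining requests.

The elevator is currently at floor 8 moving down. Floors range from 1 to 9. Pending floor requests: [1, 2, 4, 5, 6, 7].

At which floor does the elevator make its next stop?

Answer: 7

Derivation:
Current floor: 8, direction: down
Requests above: []
Requests below: [1, 2, 4, 5, 6, 7]
Moving down and requests lie below → nearest below is max([1, 2, 4, 5, 6, 7]) = 7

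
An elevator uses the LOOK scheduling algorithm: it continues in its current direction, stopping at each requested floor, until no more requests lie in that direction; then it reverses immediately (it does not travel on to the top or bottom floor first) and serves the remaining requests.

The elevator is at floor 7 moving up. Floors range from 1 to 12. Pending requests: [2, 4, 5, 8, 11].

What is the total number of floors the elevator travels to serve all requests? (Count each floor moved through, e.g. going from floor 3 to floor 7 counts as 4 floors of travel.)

Answer: 13

Derivation:
Start at floor 7 moving up, LOOK stop order: [8, 11, 5, 4, 2]
  7 → 8: |8-7| = 1, total = 1
  8 → 11: |11-8| = 3, total = 4
  11 → 5: |5-11| = 6, total = 10
  5 → 4: |4-5| = 1, total = 11
  4 → 2: |2-4| = 2, total = 13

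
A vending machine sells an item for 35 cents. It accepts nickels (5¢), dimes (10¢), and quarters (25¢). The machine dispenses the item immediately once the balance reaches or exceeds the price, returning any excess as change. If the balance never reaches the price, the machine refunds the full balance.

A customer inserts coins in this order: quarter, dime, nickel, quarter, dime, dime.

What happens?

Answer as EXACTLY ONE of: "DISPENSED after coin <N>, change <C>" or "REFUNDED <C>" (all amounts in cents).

Answer: DISPENSED after coin 2, change 0

Derivation:
Price: 35¢
Coin 1 (quarter, 25¢): balance = 25¢
Coin 2 (dime, 10¢): balance = 35¢
  → balance >= price → DISPENSE, change = 35 - 35 = 0¢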